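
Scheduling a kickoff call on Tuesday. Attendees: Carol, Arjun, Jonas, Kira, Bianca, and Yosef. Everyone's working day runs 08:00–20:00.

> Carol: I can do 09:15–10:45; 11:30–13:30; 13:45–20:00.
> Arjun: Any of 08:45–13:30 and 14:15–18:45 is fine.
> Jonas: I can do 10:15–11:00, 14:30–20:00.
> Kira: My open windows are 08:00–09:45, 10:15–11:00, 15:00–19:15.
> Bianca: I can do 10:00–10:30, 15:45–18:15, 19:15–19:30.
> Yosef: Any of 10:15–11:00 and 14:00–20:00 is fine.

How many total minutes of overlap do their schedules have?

165

Carol ∩ Arjun: 09:15-10:45, 11:30-13:30, 14:15-18:45.
Carol ∩ Arjun ∩ Jonas: 10:15-10:45, 14:30-18:45.
Carol ∩ Arjun ∩ Jonas ∩ Kira: 10:15-10:45, 15:00-18:45.
Carol ∩ Arjun ∩ Jonas ∩ Kira ∩ Bianca: 10:15-10:30, 15:45-18:15.
Carol ∩ Arjun ∩ Jonas ∩ Kira ∩ Bianca ∩ Yosef: 10:15-10:30, 15:45-18:15.
So the common availability across everyone is 10:15-10:30, 15:45-18:15.
Summing the common windows: 15 + 150 = 165 minutes.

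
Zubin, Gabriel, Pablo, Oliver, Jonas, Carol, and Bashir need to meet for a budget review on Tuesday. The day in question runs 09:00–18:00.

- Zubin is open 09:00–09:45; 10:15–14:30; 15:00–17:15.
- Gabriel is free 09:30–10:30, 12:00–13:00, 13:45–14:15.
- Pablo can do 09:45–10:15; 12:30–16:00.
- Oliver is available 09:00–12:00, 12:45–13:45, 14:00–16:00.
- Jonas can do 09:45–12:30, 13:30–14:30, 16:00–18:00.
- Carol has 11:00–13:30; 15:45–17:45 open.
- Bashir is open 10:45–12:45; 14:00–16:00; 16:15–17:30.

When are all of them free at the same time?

none

Zubin ∩ Gabriel: 09:30-09:45, 10:15-10:30, 12:00-13:00, 13:45-14:15.
Zubin ∩ Gabriel ∩ Pablo: 12:30-13:00, 13:45-14:15.
Zubin ∩ Gabriel ∩ Pablo ∩ Oliver: 12:45-13:00, 14:00-14:15.
Zubin ∩ Gabriel ∩ Pablo ∩ Oliver ∩ Jonas: 14:00-14:15.
Zubin ∩ Gabriel ∩ Pablo ∩ Oliver ∩ Jonas ∩ Carol: ∅.
Zubin ∩ Gabriel ∩ Pablo ∩ Oliver ∩ Jonas ∩ Carol ∩ Bashir: ∅.
There is no time when everyone is free.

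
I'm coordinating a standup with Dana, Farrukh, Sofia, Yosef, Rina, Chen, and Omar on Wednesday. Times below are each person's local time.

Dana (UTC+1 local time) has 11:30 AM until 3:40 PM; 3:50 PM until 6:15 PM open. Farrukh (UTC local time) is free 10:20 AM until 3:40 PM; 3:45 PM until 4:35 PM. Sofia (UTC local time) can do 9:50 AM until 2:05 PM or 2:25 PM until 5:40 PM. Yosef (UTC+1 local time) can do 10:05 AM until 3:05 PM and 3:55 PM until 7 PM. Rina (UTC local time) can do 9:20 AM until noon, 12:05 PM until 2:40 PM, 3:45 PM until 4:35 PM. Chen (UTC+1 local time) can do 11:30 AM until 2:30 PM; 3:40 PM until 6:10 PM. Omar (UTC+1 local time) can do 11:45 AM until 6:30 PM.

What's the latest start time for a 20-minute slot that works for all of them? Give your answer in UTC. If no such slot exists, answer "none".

Dana in UTC: 10:30-14:40, 14:50-17:15 (subtract 1h to convert from UTC+1).
Farrukh in UTC: 10:20-15:40, 15:45-16:35.
Sofia in UTC: 09:50-14:05, 14:25-17:40.
Yosef in UTC: 09:05-14:05, 14:55-18:00 (subtract 1h to convert from UTC+1).
Rina in UTC: 09:20-12:00, 12:05-14:40, 15:45-16:35.
Chen in UTC: 10:30-13:30, 14:40-17:10 (subtract 1h to convert from UTC+1).
Omar in UTC: 10:45-17:30 (subtract 1h to convert from UTC+1).
Dana ∩ Farrukh: 10:30-14:40, 14:50-15:40, 15:45-16:35.
Dana ∩ Farrukh ∩ Sofia: 10:30-14:05, 14:25-14:40, 14:50-15:40, 15:45-16:35.
Dana ∩ Farrukh ∩ Sofia ∩ Yosef: 10:30-14:05, 14:55-15:40, 15:45-16:35.
Dana ∩ Farrukh ∩ Sofia ∩ Yosef ∩ Rina: 10:30-12:00, 12:05-14:05, 15:45-16:35.
Dana ∩ Farrukh ∩ Sofia ∩ Yosef ∩ Rina ∩ Chen: 10:30-12:00, 12:05-13:30, 15:45-16:35.
Dana ∩ Farrukh ∩ Sofia ∩ Yosef ∩ Rina ∩ Chen ∩ Omar: 10:45-12:00, 12:05-13:30, 15:45-16:35.
The last common window of at least 20 minutes is 15:45-16:35; a 20-minute meeting can start as late as 16:15 and still end by 16:35.

16:15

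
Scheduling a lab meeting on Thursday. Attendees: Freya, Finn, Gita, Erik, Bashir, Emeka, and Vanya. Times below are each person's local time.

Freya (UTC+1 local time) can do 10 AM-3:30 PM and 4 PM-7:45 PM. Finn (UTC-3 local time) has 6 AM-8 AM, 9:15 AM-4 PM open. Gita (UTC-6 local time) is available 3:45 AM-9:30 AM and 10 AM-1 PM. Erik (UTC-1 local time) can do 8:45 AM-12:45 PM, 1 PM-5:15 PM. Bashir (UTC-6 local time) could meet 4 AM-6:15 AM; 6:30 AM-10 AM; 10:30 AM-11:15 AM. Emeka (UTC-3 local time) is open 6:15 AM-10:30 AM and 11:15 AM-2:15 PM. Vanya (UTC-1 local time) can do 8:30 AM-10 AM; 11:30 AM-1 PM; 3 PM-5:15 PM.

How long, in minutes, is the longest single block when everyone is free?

60

Freya in UTC: 09:00-14:30, 15:00-18:45 (subtract 1h to convert from UTC+1).
Finn in UTC: 09:00-11:00, 12:15-19:00 (add 3h to convert from UTC-3).
Gita in UTC: 09:45-15:30, 16:00-19:00 (add 6h to convert from UTC-6).
Erik in UTC: 09:45-13:45, 14:00-18:15 (add 1h to convert from UTC-1).
Bashir in UTC: 10:00-12:15, 12:30-16:00, 16:30-17:15 (add 6h to convert from UTC-6).
Emeka in UTC: 09:15-13:30, 14:15-17:15 (add 3h to convert from UTC-3).
Vanya in UTC: 09:30-11:00, 12:30-14:00, 16:00-18:15 (add 1h to convert from UTC-1).
Freya ∩ Finn: 09:00-11:00, 12:15-14:30, 15:00-18:45.
Freya ∩ Finn ∩ Gita: 09:45-11:00, 12:15-14:30, 15:00-15:30, 16:00-18:45.
Freya ∩ Finn ∩ Gita ∩ Erik: 09:45-11:00, 12:15-13:45, 14:00-14:30, 15:00-15:30, 16:00-18:15.
Freya ∩ Finn ∩ Gita ∩ Erik ∩ Bashir: 10:00-11:00, 12:30-13:45, 14:00-14:30, 15:00-15:30, 16:30-17:15.
Freya ∩ Finn ∩ Gita ∩ Erik ∩ Bashir ∩ Emeka: 10:00-11:00, 12:30-13:30, 14:15-14:30, 15:00-15:30, 16:30-17:15.
Freya ∩ Finn ∩ Gita ∩ Erik ∩ Bashir ∩ Emeka ∩ Vanya: 10:00-11:00, 12:30-13:30, 16:30-17:15.
The longest is 10:00-11:00 at 60 minutes.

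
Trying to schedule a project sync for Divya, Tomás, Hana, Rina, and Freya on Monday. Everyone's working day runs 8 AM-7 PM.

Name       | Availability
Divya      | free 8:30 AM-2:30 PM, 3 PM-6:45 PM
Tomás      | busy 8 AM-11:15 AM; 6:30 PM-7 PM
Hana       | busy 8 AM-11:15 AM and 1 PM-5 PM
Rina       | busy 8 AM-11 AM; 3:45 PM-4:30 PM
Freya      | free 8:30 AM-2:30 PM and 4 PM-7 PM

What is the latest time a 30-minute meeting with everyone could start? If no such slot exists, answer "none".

18:00

Divya free: 08:30-14:30, 15:00-18:45.
Tomás free: 11:15-18:30 (invert busy blocks within the working day).
Hana free: 11:15-13:00, 17:00-19:00 (invert busy blocks within the working day).
Rina free: 11:00-15:45, 16:30-19:00 (invert busy blocks within the working day).
Freya free: 08:30-14:30, 16:00-19:00.
Divya ∩ Tomás: 11:15-14:30, 15:00-18:30.
Divya ∩ Tomás ∩ Hana: 11:15-13:00, 17:00-18:30.
Divya ∩ Tomás ∩ Hana ∩ Rina: 11:15-13:00, 17:00-18:30.
Divya ∩ Tomás ∩ Hana ∩ Rina ∩ Freya: 11:15-13:00, 17:00-18:30.
Those are the intersection windows.
The last common window of at least 30 minutes is 17:00-18:30; a 30-minute meeting can start as late as 18:00 and still end by 18:30.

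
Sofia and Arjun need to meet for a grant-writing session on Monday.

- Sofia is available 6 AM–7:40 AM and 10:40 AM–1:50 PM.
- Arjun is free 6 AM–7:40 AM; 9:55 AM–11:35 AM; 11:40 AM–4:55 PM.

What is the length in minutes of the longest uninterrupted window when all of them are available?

130

Sofia ∩ Arjun: 06:00-07:40, 10:40-11:35, 11:40-13:50.
Those are the intersection windows.
The longest is 11:40-13:50 at 130 minutes.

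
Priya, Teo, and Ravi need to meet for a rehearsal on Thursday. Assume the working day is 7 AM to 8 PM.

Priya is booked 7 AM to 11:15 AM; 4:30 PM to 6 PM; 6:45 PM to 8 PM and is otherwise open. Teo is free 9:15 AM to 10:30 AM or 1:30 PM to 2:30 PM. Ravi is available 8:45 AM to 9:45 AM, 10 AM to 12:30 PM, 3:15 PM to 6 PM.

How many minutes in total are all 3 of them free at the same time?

Priya free: 11:15-16:30, 18:00-18:45 (invert busy blocks within the working day).
Teo free: 09:15-10:30, 13:30-14:30.
Ravi free: 08:45-09:45, 10:00-12:30, 15:15-18:00.
Priya ∩ Teo: 13:30-14:30.
Priya ∩ Teo ∩ Ravi: ∅.
There is no time when everyone is free.
There is no common window, so the total is 0 minutes.

0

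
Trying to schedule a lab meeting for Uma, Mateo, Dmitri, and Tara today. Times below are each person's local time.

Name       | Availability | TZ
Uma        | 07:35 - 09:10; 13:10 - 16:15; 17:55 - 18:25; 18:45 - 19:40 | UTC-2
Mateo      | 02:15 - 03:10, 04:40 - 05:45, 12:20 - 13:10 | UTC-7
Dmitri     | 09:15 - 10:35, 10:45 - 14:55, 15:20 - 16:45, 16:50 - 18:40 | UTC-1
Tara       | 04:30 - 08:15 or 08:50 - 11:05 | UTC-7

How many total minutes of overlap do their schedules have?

0

Uma in UTC: 09:35-11:10, 15:10-18:15, 19:55-20:25, 20:45-21:40 (add 2h to convert from UTC-2).
Mateo in UTC: 09:15-10:10, 11:40-12:45, 19:20-20:10 (add 7h to convert from UTC-7).
Dmitri in UTC: 10:15-11:35, 11:45-15:55, 16:20-17:45, 17:50-19:40 (add 1h to convert from UTC-1).
Tara in UTC: 11:30-15:15, 15:50-18:05 (add 7h to convert from UTC-7).
Uma ∩ Mateo: 09:35-10:10, 19:55-20:10.
Uma ∩ Mateo ∩ Dmitri: ∅.
Uma ∩ Mateo ∩ Dmitri ∩ Tara: ∅.
There is no time when everyone is free.
There is no common window, so the total is 0 minutes.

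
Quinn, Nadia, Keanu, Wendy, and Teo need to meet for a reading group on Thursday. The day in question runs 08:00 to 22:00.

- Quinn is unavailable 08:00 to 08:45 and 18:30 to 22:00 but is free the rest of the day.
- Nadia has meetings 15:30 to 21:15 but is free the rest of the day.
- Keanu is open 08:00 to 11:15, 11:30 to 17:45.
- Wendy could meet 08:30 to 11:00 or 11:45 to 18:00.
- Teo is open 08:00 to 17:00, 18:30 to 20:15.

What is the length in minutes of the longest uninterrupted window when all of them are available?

225

Quinn free: 08:45-18:30 (invert busy blocks within the working day).
Nadia free: 08:00-15:30, 21:15-22:00 (invert busy blocks within the working day).
Keanu free: 08:00-11:15, 11:30-17:45.
Wendy free: 08:30-11:00, 11:45-18:00.
Teo free: 08:00-17:00, 18:30-20:15.
Quinn ∩ Nadia: 08:45-15:30.
Quinn ∩ Nadia ∩ Keanu: 08:45-11:15, 11:30-15:30.
Quinn ∩ Nadia ∩ Keanu ∩ Wendy: 08:45-11:00, 11:45-15:30.
Quinn ∩ Nadia ∩ Keanu ∩ Wendy ∩ Teo: 08:45-11:00, 11:45-15:30.
The longest is 11:45-15:30 at 225 minutes.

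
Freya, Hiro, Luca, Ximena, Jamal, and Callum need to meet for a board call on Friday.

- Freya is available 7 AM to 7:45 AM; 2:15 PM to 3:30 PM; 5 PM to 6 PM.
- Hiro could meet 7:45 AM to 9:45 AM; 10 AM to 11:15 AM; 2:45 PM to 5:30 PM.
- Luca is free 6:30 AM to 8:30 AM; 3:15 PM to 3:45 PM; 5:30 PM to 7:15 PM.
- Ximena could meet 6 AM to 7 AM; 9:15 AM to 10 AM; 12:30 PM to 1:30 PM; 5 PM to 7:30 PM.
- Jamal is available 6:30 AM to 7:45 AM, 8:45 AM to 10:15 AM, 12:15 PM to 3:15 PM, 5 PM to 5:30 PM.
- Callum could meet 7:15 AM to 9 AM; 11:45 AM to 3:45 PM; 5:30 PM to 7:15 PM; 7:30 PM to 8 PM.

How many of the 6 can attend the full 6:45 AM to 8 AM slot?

Luca can make the full 06:45-08:00 slot — that's 1.

1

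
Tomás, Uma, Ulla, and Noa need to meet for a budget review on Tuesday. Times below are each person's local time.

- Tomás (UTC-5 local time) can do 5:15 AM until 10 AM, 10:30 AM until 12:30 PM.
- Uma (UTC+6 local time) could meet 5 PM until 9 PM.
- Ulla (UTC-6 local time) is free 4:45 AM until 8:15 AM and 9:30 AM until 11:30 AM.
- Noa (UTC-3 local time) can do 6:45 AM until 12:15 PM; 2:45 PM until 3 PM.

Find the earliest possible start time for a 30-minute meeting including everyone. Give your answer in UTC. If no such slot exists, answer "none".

11:00

Tomás in UTC: 10:15-15:00, 15:30-17:30 (add 5h to convert from UTC-5).
Uma in UTC: 11:00-15:00 (subtract 6h to convert from UTC+6).
Ulla in UTC: 10:45-14:15, 15:30-17:30 (add 6h to convert from UTC-6).
Noa in UTC: 09:45-15:15, 17:45-18:00 (add 3h to convert from UTC-3).
Tomás ∩ Uma: 11:00-15:00.
Tomás ∩ Uma ∩ Ulla: 11:00-14:15.
Tomás ∩ Uma ∩ Ulla ∩ Noa: 11:00-14:15.
The first common window of at least 30 minutes is 11:00-14:15, so the earliest start is 11:00.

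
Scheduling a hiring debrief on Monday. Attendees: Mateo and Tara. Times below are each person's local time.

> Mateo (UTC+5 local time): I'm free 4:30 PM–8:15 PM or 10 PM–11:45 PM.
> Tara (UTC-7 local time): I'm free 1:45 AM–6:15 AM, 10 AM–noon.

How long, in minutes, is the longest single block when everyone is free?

Mateo in UTC: 11:30-15:15, 17:00-18:45 (subtract 5h to convert from UTC+5).
Tara in UTC: 08:45-13:15, 17:00-19:00 (add 7h to convert from UTC-7).
Mateo ∩ Tara: 11:30-13:15, 17:00-18:45.
The longest is 11:30-13:15 at 105 minutes.

105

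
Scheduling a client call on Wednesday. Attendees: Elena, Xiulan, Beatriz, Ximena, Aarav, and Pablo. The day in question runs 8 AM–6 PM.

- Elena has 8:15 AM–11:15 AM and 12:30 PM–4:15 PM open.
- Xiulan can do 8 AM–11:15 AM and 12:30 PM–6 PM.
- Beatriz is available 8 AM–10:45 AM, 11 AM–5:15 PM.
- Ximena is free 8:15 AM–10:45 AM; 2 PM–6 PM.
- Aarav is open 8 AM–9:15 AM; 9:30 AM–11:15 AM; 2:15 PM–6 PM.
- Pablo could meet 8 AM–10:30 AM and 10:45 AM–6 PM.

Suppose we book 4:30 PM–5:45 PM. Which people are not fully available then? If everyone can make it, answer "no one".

Beatriz, Elena

Elena: not fully free for 16:30-17:45. Xiulan: free for 16:30-17:45. Beatriz: not fully free for 16:30-17:45. Ximena: free for 16:30-17:45. Aarav: free for 16:30-17:45. Pablo: free for 16:30-17:45.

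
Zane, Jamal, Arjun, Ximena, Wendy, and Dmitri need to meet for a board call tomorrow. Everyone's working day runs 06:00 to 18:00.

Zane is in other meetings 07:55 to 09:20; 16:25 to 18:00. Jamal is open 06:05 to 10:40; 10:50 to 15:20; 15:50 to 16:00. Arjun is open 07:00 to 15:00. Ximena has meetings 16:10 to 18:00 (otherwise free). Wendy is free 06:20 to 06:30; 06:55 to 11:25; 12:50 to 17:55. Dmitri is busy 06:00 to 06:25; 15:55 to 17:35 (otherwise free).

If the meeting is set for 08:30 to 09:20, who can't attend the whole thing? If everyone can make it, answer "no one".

Zane

Zane free: 06:00-07:55, 09:20-16:25 (invert busy blocks within the working day).
Jamal free: 06:05-10:40, 10:50-15:20, 15:50-16:00.
Arjun free: 07:00-15:00.
Ximena free: 06:00-16:10 (invert busy blocks within the working day).
Wendy free: 06:20-06:30, 06:55-11:25, 12:50-17:55.
Dmitri free: 06:25-15:55, 17:35-18:00 (invert busy blocks within the working day).
Zane: not fully free for 08:30-09:20. Jamal: free for 08:30-09:20. Arjun: free for 08:30-09:20. Ximena: free for 08:30-09:20. Wendy: free for 08:30-09:20. Dmitri: free for 08:30-09:20.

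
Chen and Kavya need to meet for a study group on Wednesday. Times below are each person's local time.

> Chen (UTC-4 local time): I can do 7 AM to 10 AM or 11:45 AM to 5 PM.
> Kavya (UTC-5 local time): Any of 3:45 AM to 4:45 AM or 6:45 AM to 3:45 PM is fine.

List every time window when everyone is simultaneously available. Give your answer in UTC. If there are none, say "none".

Chen in UTC: 11:00-14:00, 15:45-21:00 (add 4h to convert from UTC-4).
Kavya in UTC: 08:45-09:45, 11:45-20:45 (add 5h to convert from UTC-5).
Chen ∩ Kavya: 11:45-14:00, 15:45-20:45.

11:45-14:00, 15:45-20:45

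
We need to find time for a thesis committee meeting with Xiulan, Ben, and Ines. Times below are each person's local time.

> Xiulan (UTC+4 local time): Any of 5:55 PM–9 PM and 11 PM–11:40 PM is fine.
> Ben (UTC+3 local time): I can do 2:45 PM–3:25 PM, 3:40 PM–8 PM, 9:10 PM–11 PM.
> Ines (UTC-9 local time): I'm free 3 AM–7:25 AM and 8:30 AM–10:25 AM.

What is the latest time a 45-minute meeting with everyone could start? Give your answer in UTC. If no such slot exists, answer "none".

Xiulan in UTC: 13:55-17:00, 19:00-19:40 (subtract 4h to convert from UTC+4).
Ben in UTC: 11:45-12:25, 12:40-17:00, 18:10-20:00 (subtract 3h to convert from UTC+3).
Ines in UTC: 12:00-16:25, 17:30-19:25 (add 9h to convert from UTC-9).
Xiulan ∩ Ben: 13:55-17:00, 19:00-19:40.
Xiulan ∩ Ben ∩ Ines: 13:55-16:25, 19:00-19:25.
Those are the intersection windows.
The last common window of at least 45 minutes is 13:55-16:25; a 45-minute meeting can start as late as 15:40 and still end by 16:25.

15:40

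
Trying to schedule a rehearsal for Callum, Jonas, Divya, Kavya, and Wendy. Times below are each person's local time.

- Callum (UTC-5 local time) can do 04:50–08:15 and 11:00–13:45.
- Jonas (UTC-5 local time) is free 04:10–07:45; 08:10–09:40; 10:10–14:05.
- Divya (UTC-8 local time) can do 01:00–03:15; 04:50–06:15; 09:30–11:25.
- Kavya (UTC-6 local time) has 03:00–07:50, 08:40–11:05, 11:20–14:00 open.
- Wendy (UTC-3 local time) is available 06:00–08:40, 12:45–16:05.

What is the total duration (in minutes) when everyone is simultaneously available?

Callum in UTC: 09:50-13:15, 16:00-18:45 (add 5h to convert from UTC-5).
Jonas in UTC: 09:10-12:45, 13:10-14:40, 15:10-19:05 (add 5h to convert from UTC-5).
Divya in UTC: 09:00-11:15, 12:50-14:15, 17:30-19:25 (add 8h to convert from UTC-8).
Kavya in UTC: 09:00-13:50, 14:40-17:05, 17:20-20:00 (add 6h to convert from UTC-6).
Wendy in UTC: 09:00-11:40, 15:45-19:05 (add 3h to convert from UTC-3).
Callum ∩ Jonas: 09:50-12:45, 13:10-13:15, 16:00-18:45.
Callum ∩ Jonas ∩ Divya: 09:50-11:15, 13:10-13:15, 17:30-18:45.
Callum ∩ Jonas ∩ Divya ∩ Kavya: 09:50-11:15, 13:10-13:15, 17:30-18:45.
Callum ∩ Jonas ∩ Divya ∩ Kavya ∩ Wendy: 09:50-11:15, 17:30-18:45.
Summing the common windows: 85 + 75 = 160 minutes.

160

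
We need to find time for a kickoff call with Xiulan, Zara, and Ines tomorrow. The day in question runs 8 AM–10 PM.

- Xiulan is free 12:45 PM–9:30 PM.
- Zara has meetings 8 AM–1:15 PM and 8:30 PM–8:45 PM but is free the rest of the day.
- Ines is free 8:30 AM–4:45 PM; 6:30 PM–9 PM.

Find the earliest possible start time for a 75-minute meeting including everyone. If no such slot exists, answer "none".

13:15

Xiulan free: 12:45-21:30.
Zara free: 13:15-20:30, 20:45-22:00 (invert busy blocks within the working day).
Ines free: 08:30-16:45, 18:30-21:00.
Xiulan ∩ Zara: 13:15-20:30, 20:45-21:30.
Xiulan ∩ Zara ∩ Ines: 13:15-16:45, 18:30-20:30, 20:45-21:00.
So the common availability across everyone is 13:15-16:45, 18:30-20:30, 20:45-21:00.
The first common window of at least 75 minutes is 13:15-16:45, so the earliest start is 13:15.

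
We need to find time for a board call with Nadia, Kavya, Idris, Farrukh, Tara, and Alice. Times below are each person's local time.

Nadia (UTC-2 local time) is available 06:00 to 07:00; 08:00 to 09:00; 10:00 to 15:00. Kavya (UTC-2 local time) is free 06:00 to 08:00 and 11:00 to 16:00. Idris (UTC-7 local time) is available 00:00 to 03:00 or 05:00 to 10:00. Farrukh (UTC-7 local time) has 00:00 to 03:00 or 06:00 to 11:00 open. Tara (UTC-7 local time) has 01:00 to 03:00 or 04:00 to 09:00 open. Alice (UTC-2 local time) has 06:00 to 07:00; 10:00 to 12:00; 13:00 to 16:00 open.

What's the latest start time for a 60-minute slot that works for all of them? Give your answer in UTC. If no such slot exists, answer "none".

Nadia in UTC: 08:00-09:00, 10:00-11:00, 12:00-17:00 (add 2h to convert from UTC-2).
Kavya in UTC: 08:00-10:00, 13:00-18:00 (add 2h to convert from UTC-2).
Idris in UTC: 07:00-10:00, 12:00-17:00 (add 7h to convert from UTC-7).
Farrukh in UTC: 07:00-10:00, 13:00-18:00 (add 7h to convert from UTC-7).
Tara in UTC: 08:00-10:00, 11:00-16:00 (add 7h to convert from UTC-7).
Alice in UTC: 08:00-09:00, 12:00-14:00, 15:00-18:00 (add 2h to convert from UTC-2).
Nadia ∩ Kavya: 08:00-09:00, 13:00-17:00.
Nadia ∩ Kavya ∩ Idris: 08:00-09:00, 13:00-17:00.
Nadia ∩ Kavya ∩ Idris ∩ Farrukh: 08:00-09:00, 13:00-17:00.
Nadia ∩ Kavya ∩ Idris ∩ Farrukh ∩ Tara: 08:00-09:00, 13:00-16:00.
Nadia ∩ Kavya ∩ Idris ∩ Farrukh ∩ Tara ∩ Alice: 08:00-09:00, 13:00-14:00, 15:00-16:00.
The last common window of at least 60 minutes is 15:00-16:00; a 60-minute meeting can start as late as 15:00 and still end by 16:00.

15:00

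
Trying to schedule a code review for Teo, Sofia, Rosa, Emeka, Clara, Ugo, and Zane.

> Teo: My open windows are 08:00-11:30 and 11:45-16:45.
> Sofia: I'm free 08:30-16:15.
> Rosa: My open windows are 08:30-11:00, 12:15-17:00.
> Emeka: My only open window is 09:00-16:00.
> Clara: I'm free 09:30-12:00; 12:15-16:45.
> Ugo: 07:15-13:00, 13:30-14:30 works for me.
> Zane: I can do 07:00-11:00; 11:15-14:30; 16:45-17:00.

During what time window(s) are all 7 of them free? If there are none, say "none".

09:30-11:00, 12:15-13:00, 13:30-14:30

Teo ∩ Sofia: 08:30-11:30, 11:45-16:15.
Teo ∩ Sofia ∩ Rosa: 08:30-11:00, 12:15-16:15.
Teo ∩ Sofia ∩ Rosa ∩ Emeka: 09:00-11:00, 12:15-16:00.
Teo ∩ Sofia ∩ Rosa ∩ Emeka ∩ Clara: 09:30-11:00, 12:15-16:00.
Teo ∩ Sofia ∩ Rosa ∩ Emeka ∩ Clara ∩ Ugo: 09:30-11:00, 12:15-13:00, 13:30-14:30.
Teo ∩ Sofia ∩ Rosa ∩ Emeka ∩ Clara ∩ Ugo ∩ Zane: 09:30-11:00, 12:15-13:00, 13:30-14:30.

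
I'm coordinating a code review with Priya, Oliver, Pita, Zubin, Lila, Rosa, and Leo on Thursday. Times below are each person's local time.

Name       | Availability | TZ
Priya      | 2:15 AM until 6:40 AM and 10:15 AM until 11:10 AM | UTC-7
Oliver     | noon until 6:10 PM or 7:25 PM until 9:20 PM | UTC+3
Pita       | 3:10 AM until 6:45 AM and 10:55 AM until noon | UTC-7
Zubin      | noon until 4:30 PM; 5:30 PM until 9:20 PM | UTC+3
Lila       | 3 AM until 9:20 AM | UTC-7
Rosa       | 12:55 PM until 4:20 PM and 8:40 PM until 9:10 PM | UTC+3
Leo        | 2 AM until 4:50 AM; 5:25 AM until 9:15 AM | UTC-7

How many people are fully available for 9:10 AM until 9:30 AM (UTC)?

3

Priya in UTC: 09:15-13:40, 17:15-18:10 (add 7h to convert from UTC-7).
Oliver in UTC: 09:00-15:10, 16:25-18:20 (subtract 3h to convert from UTC+3).
Pita in UTC: 10:10-13:45, 17:55-19:00 (add 7h to convert from UTC-7).
Zubin in UTC: 09:00-13:30, 14:30-18:20 (subtract 3h to convert from UTC+3).
Lila in UTC: 10:00-16:20 (add 7h to convert from UTC-7).
Rosa in UTC: 09:55-13:20, 17:40-18:10 (subtract 3h to convert from UTC+3).
Leo in UTC: 09:00-11:50, 12:25-16:15 (add 7h to convert from UTC-7).
Oliver, Zubin, and Leo can make the full 09:10-09:30 slot — that's 3.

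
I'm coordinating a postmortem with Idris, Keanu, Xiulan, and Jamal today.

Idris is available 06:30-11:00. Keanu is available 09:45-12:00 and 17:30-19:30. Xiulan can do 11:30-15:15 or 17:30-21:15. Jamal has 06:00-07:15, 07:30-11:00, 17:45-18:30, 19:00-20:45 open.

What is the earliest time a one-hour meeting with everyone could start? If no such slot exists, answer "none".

Idris ∩ Keanu: 09:45-11:00.
Idris ∩ Keanu ∩ Xiulan: ∅.
Idris ∩ Keanu ∩ Xiulan ∩ Jamal: ∅.
There is no time when everyone is free.
No common window is at least 60 minutes long.

none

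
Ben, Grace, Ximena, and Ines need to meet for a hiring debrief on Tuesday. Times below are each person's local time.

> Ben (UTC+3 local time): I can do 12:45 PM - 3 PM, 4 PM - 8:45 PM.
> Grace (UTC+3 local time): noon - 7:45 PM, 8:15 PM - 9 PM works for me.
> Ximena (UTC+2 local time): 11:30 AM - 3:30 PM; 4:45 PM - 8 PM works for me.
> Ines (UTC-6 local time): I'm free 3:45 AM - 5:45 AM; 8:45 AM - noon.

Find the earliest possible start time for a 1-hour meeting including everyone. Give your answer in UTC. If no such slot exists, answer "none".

09:45

Ben in UTC: 09:45-12:00, 13:00-17:45 (subtract 3h to convert from UTC+3).
Grace in UTC: 09:00-16:45, 17:15-18:00 (subtract 3h to convert from UTC+3).
Ximena in UTC: 09:30-13:30, 14:45-18:00 (subtract 2h to convert from UTC+2).
Ines in UTC: 09:45-11:45, 14:45-18:00 (add 6h to convert from UTC-6).
Ben ∩ Grace: 09:45-12:00, 13:00-16:45, 17:15-17:45.
Ben ∩ Grace ∩ Ximena: 09:45-12:00, 13:00-13:30, 14:45-16:45, 17:15-17:45.
Ben ∩ Grace ∩ Ximena ∩ Ines: 09:45-11:45, 14:45-16:45, 17:15-17:45.
The first common window of at least 60 minutes is 09:45-11:45, so the earliest start is 09:45.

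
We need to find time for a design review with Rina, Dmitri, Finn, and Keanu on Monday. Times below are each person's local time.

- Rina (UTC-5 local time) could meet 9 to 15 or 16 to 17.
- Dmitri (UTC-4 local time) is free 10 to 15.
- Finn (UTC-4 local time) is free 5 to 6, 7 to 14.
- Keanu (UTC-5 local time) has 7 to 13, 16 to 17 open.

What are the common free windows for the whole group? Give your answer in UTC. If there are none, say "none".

Rina in UTC: 14:00-20:00, 21:00-22:00 (add 5h to convert from UTC-5).
Dmitri in UTC: 14:00-19:00 (add 4h to convert from UTC-4).
Finn in UTC: 09:00-10:00, 11:00-18:00 (add 4h to convert from UTC-4).
Keanu in UTC: 12:00-18:00, 21:00-22:00 (add 5h to convert from UTC-5).
Rina ∩ Dmitri: 14:00-19:00.
Rina ∩ Dmitri ∩ Finn: 14:00-18:00.
Rina ∩ Dmitri ∩ Finn ∩ Keanu: 14:00-18:00.

14:00-18:00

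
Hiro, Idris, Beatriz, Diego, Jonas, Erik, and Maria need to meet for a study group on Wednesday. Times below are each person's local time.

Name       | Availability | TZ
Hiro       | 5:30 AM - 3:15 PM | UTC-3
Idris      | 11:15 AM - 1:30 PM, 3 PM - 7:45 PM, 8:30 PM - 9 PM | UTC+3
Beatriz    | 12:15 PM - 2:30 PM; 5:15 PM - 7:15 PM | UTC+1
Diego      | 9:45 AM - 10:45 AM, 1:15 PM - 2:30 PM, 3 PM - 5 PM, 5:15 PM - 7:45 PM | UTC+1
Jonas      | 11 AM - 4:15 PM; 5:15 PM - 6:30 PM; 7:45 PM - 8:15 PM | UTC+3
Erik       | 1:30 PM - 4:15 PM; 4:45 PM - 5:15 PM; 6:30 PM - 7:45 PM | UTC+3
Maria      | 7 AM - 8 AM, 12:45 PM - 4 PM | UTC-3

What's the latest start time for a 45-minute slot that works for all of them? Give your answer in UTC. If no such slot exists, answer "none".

Hiro in UTC: 08:30-18:15 (add 3h to convert from UTC-3).
Idris in UTC: 08:15-10:30, 12:00-16:45, 17:30-18:00 (subtract 3h to convert from UTC+3).
Beatriz in UTC: 11:15-13:30, 16:15-18:15 (subtract 1h to convert from UTC+1).
Diego in UTC: 08:45-09:45, 12:15-13:30, 14:00-16:00, 16:15-18:45 (subtract 1h to convert from UTC+1).
Jonas in UTC: 08:00-13:15, 14:15-15:30, 16:45-17:15 (subtract 3h to convert from UTC+3).
Erik in UTC: 10:30-13:15, 13:45-14:15, 15:30-16:45 (subtract 3h to convert from UTC+3).
Maria in UTC: 10:00-11:00, 15:45-19:00 (add 3h to convert from UTC-3).
Hiro ∩ Idris: 08:30-10:30, 12:00-16:45, 17:30-18:00.
Hiro ∩ Idris ∩ Beatriz: 12:00-13:30, 16:15-16:45, 17:30-18:00.
Hiro ∩ Idris ∩ Beatriz ∩ Diego: 12:15-13:30, 16:15-16:45, 17:30-18:00.
Hiro ∩ Idris ∩ Beatriz ∩ Diego ∩ Jonas: 12:15-13:15.
Hiro ∩ Idris ∩ Beatriz ∩ Diego ∩ Jonas ∩ Erik: 12:15-13:15.
Hiro ∩ Idris ∩ Beatriz ∩ Diego ∩ Jonas ∩ Erik ∩ Maria: ∅.
There is no time when everyone is free.
No common window is at least 45 minutes long.

none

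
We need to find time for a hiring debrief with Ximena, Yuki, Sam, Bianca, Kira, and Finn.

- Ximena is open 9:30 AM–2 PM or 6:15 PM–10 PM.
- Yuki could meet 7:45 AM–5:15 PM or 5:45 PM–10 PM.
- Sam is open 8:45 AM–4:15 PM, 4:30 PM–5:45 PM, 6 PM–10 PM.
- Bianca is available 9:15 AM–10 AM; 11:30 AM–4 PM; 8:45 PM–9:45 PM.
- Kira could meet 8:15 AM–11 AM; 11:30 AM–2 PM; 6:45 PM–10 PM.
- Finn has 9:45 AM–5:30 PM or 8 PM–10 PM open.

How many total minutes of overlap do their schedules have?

Ximena ∩ Yuki: 09:30-14:00, 18:15-22:00.
Ximena ∩ Yuki ∩ Sam: 09:30-14:00, 18:15-22:00.
Ximena ∩ Yuki ∩ Sam ∩ Bianca: 09:30-10:00, 11:30-14:00, 20:45-21:45.
Ximena ∩ Yuki ∩ Sam ∩ Bianca ∩ Kira: 09:30-10:00, 11:30-14:00, 20:45-21:45.
Ximena ∩ Yuki ∩ Sam ∩ Bianca ∩ Kira ∩ Finn: 09:45-10:00, 11:30-14:00, 20:45-21:45.
Those are the intersection windows.
Summing the common windows: 15 + 150 + 60 = 225 minutes.

225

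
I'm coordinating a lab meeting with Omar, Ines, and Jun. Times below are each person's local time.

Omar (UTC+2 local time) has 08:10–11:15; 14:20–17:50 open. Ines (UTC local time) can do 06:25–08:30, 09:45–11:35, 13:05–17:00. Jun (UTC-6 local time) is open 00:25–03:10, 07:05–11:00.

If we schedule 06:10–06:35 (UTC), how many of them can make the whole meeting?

Omar in UTC: 06:10-09:15, 12:20-15:50 (subtract 2h to convert from UTC+2).
Ines in UTC: 06:25-08:30, 09:45-11:35, 13:05-17:00.
Jun in UTC: 06:25-09:10, 13:05-17:00 (add 6h to convert from UTC-6).
Omar can make the full 06:10-06:35 slot — that's 1.

1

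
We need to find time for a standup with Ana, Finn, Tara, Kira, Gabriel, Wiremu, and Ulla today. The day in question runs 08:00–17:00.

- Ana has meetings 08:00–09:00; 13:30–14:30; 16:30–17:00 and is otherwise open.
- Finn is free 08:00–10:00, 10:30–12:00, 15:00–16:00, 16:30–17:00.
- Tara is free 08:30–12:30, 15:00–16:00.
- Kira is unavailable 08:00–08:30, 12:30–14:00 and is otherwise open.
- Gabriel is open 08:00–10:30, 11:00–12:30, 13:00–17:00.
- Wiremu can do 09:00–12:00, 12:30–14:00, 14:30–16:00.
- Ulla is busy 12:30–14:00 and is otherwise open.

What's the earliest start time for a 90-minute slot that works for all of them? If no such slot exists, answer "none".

Ana free: 09:00-13:30, 14:30-16:30 (invert busy blocks within the working day).
Finn free: 08:00-10:00, 10:30-12:00, 15:00-16:00, 16:30-17:00.
Tara free: 08:30-12:30, 15:00-16:00.
Kira free: 08:30-12:30, 14:00-17:00 (invert busy blocks within the working day).
Gabriel free: 08:00-10:30, 11:00-12:30, 13:00-17:00.
Wiremu free: 09:00-12:00, 12:30-14:00, 14:30-16:00.
Ulla free: 08:00-12:30, 14:00-17:00 (invert busy blocks within the working day).
Ana ∩ Finn: 09:00-10:00, 10:30-12:00, 15:00-16:00.
Ana ∩ Finn ∩ Tara: 09:00-10:00, 10:30-12:00, 15:00-16:00.
Ana ∩ Finn ∩ Tara ∩ Kira: 09:00-10:00, 10:30-12:00, 15:00-16:00.
Ana ∩ Finn ∩ Tara ∩ Kira ∩ Gabriel: 09:00-10:00, 11:00-12:00, 15:00-16:00.
Ana ∩ Finn ∩ Tara ∩ Kira ∩ Gabriel ∩ Wiremu: 09:00-10:00, 11:00-12:00, 15:00-16:00.
Ana ∩ Finn ∩ Tara ∩ Kira ∩ Gabriel ∩ Wiremu ∩ Ulla: 09:00-10:00, 11:00-12:00, 15:00-16:00.
So the common availability across everyone is 09:00-10:00, 11:00-12:00, 15:00-16:00.
No common window is at least 90 minutes long.

none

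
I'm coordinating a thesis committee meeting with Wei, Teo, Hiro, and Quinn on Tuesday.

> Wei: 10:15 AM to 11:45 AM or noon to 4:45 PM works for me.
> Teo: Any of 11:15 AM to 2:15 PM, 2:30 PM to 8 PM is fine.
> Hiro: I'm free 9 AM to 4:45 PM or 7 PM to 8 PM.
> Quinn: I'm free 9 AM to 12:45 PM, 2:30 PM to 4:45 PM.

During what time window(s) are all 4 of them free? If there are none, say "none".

Wei ∩ Teo: 11:15-11:45, 12:00-14:15, 14:30-16:45.
Wei ∩ Teo ∩ Hiro: 11:15-11:45, 12:00-14:15, 14:30-16:45.
Wei ∩ Teo ∩ Hiro ∩ Quinn: 11:15-11:45, 12:00-12:45, 14:30-16:45.

11:15-11:45, 12:00-12:45, 14:30-16:45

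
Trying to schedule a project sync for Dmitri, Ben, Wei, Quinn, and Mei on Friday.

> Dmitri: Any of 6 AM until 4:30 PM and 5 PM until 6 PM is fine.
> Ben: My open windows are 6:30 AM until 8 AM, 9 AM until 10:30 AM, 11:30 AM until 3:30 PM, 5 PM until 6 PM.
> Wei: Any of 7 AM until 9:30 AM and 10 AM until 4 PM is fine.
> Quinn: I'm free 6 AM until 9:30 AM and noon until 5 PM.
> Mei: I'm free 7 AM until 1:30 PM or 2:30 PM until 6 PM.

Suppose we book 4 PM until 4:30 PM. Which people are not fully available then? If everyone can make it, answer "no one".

Dmitri: free for 16:00-16:30. Ben: not fully free for 16:00-16:30. Wei: not fully free for 16:00-16:30. Quinn: free for 16:00-16:30. Mei: free for 16:00-16:30.

Ben, Wei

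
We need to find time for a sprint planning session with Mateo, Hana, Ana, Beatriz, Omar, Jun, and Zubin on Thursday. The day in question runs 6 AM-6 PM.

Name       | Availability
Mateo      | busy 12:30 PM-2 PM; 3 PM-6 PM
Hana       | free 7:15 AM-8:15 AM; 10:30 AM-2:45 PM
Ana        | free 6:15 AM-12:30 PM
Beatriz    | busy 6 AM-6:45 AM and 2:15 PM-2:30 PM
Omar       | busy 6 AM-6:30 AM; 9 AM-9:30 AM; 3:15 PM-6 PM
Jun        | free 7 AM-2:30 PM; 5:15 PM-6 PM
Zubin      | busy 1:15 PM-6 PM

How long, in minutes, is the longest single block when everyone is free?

Mateo free: 06:00-12:30, 14:00-15:00 (invert busy blocks within the working day).
Hana free: 07:15-08:15, 10:30-14:45.
Ana free: 06:15-12:30.
Beatriz free: 06:45-14:15, 14:30-18:00 (invert busy blocks within the working day).
Omar free: 06:30-09:00, 09:30-15:15 (invert busy blocks within the working day).
Jun free: 07:00-14:30, 17:15-18:00.
Zubin free: 06:00-13:15 (invert busy blocks within the working day).
Mateo ∩ Hana: 07:15-08:15, 10:30-12:30, 14:00-14:45.
Mateo ∩ Hana ∩ Ana: 07:15-08:15, 10:30-12:30.
Mateo ∩ Hana ∩ Ana ∩ Beatriz: 07:15-08:15, 10:30-12:30.
Mateo ∩ Hana ∩ Ana ∩ Beatriz ∩ Omar: 07:15-08:15, 10:30-12:30.
Mateo ∩ Hana ∩ Ana ∩ Beatriz ∩ Omar ∩ Jun: 07:15-08:15, 10:30-12:30.
Mateo ∩ Hana ∩ Ana ∩ Beatriz ∩ Omar ∩ Jun ∩ Zubin: 07:15-08:15, 10:30-12:30.
The longest is 10:30-12:30 at 120 minutes.

120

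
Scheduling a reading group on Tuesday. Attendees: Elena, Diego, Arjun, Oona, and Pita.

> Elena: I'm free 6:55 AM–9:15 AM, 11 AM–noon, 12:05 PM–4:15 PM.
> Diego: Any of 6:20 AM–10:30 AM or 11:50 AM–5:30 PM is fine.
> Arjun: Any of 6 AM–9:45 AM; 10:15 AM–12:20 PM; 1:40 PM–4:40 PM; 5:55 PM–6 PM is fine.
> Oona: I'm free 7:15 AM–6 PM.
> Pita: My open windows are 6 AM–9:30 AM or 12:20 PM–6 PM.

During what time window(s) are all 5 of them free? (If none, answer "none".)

07:15-09:15, 13:40-16:15

Elena ∩ Diego: 06:55-09:15, 11:50-12:00, 12:05-16:15.
Elena ∩ Diego ∩ Arjun: 06:55-09:15, 11:50-12:00, 12:05-12:20, 13:40-16:15.
Elena ∩ Diego ∩ Arjun ∩ Oona: 07:15-09:15, 11:50-12:00, 12:05-12:20, 13:40-16:15.
Elena ∩ Diego ∩ Arjun ∩ Oona ∩ Pita: 07:15-09:15, 13:40-16:15.
So the common availability across everyone is 07:15-09:15, 13:40-16:15.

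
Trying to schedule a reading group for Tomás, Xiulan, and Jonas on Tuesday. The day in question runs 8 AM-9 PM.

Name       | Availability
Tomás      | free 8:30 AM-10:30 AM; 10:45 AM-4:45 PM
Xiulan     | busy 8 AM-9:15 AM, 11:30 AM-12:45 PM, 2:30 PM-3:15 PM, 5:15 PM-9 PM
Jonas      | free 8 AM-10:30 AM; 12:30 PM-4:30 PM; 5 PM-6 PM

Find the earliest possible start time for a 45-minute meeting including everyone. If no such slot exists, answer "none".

09:15

Tomás free: 08:30-10:30, 10:45-16:45.
Xiulan free: 09:15-11:30, 12:45-14:30, 15:15-17:15 (invert busy blocks within the working day).
Jonas free: 08:00-10:30, 12:30-16:30, 17:00-18:00.
Tomás ∩ Xiulan: 09:15-10:30, 10:45-11:30, 12:45-14:30, 15:15-16:45.
Tomás ∩ Xiulan ∩ Jonas: 09:15-10:30, 12:45-14:30, 15:15-16:30.
The first common window of at least 45 minutes is 09:15-10:30, so the earliest start is 09:15.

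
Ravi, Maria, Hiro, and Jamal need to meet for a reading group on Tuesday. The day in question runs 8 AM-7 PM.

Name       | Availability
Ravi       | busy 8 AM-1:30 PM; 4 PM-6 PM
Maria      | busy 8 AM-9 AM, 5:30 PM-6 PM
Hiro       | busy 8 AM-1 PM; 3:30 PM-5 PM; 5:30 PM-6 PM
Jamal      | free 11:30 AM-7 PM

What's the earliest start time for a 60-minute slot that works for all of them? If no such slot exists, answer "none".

13:30

Ravi free: 13:30-16:00, 18:00-19:00 (invert busy blocks within the working day).
Maria free: 09:00-17:30, 18:00-19:00 (invert busy blocks within the working day).
Hiro free: 13:00-15:30, 17:00-17:30, 18:00-19:00 (invert busy blocks within the working day).
Jamal free: 11:30-19:00.
Ravi ∩ Maria: 13:30-16:00, 18:00-19:00.
Ravi ∩ Maria ∩ Hiro: 13:30-15:30, 18:00-19:00.
Ravi ∩ Maria ∩ Hiro ∩ Jamal: 13:30-15:30, 18:00-19:00.
Those are the intersection windows.
The first common window of at least 60 minutes is 13:30-15:30, so the earliest start is 13:30.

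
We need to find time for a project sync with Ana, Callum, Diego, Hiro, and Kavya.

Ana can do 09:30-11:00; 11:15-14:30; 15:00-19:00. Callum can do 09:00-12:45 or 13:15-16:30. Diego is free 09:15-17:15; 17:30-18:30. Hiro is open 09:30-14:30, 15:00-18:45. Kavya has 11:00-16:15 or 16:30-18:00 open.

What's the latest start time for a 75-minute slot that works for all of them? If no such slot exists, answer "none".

Ana ∩ Callum: 09:30-11:00, 11:15-12:45, 13:15-14:30, 15:00-16:30.
Ana ∩ Callum ∩ Diego: 09:30-11:00, 11:15-12:45, 13:15-14:30, 15:00-16:30.
Ana ∩ Callum ∩ Diego ∩ Hiro: 09:30-11:00, 11:15-12:45, 13:15-14:30, 15:00-16:30.
Ana ∩ Callum ∩ Diego ∩ Hiro ∩ Kavya: 11:15-12:45, 13:15-14:30, 15:00-16:15.
The last common window of at least 75 minutes is 15:00-16:15; a 75-minute meeting can start as late as 15:00 and still end by 16:15.

15:00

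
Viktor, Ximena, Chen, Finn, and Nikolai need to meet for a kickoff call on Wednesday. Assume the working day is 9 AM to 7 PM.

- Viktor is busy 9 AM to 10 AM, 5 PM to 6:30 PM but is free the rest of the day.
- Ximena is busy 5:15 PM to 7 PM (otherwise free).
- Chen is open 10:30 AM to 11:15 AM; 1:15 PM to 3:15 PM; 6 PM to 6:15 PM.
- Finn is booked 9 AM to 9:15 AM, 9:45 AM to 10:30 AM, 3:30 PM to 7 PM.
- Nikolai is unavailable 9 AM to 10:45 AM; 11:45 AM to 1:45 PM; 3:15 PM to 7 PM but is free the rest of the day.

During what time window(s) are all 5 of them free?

Viktor free: 10:00-17:00, 18:30-19:00 (invert busy blocks within the working day).
Ximena free: 09:00-17:15 (invert busy blocks within the working day).
Chen free: 10:30-11:15, 13:15-15:15, 18:00-18:15.
Finn free: 09:15-09:45, 10:30-15:30 (invert busy blocks within the working day).
Nikolai free: 10:45-11:45, 13:45-15:15 (invert busy blocks within the working day).
Viktor ∩ Ximena: 10:00-17:00.
Viktor ∩ Ximena ∩ Chen: 10:30-11:15, 13:15-15:15.
Viktor ∩ Ximena ∩ Chen ∩ Finn: 10:30-11:15, 13:15-15:15.
Viktor ∩ Ximena ∩ Chen ∩ Finn ∩ Nikolai: 10:45-11:15, 13:45-15:15.
Those are the intersection windows.

10:45-11:15, 13:45-15:15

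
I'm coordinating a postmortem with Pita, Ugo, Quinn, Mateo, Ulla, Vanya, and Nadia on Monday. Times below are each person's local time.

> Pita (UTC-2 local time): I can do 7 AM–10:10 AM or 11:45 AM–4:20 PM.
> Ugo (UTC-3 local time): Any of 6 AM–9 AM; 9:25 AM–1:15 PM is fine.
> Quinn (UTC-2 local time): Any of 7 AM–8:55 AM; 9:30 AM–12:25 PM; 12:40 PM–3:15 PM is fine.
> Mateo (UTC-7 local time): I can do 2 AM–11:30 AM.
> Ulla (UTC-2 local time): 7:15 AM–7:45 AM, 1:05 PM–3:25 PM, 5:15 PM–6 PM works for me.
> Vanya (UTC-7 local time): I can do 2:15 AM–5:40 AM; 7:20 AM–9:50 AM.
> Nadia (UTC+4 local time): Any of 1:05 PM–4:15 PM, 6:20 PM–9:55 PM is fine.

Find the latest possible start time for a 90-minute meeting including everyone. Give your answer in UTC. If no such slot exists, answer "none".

Pita in UTC: 09:00-12:10, 13:45-18:20 (add 2h to convert from UTC-2).
Ugo in UTC: 09:00-12:00, 12:25-16:15 (add 3h to convert from UTC-3).
Quinn in UTC: 09:00-10:55, 11:30-14:25, 14:40-17:15 (add 2h to convert from UTC-2).
Mateo in UTC: 09:00-18:30 (add 7h to convert from UTC-7).
Ulla in UTC: 09:15-09:45, 15:05-17:25, 19:15-20:00 (add 2h to convert from UTC-2).
Vanya in UTC: 09:15-12:40, 14:20-16:50 (add 7h to convert from UTC-7).
Nadia in UTC: 09:05-12:15, 14:20-17:55 (subtract 4h to convert from UTC+4).
Pita ∩ Ugo: 09:00-12:00, 13:45-16:15.
Pita ∩ Ugo ∩ Quinn: 09:00-10:55, 11:30-12:00, 13:45-14:25, 14:40-16:15.
Pita ∩ Ugo ∩ Quinn ∩ Mateo: 09:00-10:55, 11:30-12:00, 13:45-14:25, 14:40-16:15.
Pita ∩ Ugo ∩ Quinn ∩ Mateo ∩ Ulla: 09:15-09:45, 15:05-16:15.
Pita ∩ Ugo ∩ Quinn ∩ Mateo ∩ Ulla ∩ Vanya: 09:15-09:45, 15:05-16:15.
Pita ∩ Ugo ∩ Quinn ∩ Mateo ∩ Ulla ∩ Vanya ∩ Nadia: 09:15-09:45, 15:05-16:15.
Those are the intersection windows.
No common window is at least 90 minutes long.

none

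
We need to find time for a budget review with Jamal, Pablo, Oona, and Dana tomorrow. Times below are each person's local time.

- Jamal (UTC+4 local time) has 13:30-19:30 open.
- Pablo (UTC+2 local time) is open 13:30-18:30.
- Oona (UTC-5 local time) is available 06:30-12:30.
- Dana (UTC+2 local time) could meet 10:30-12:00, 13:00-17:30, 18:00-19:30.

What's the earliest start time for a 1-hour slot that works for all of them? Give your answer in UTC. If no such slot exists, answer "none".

11:30

Jamal in UTC: 09:30-15:30 (subtract 4h to convert from UTC+4).
Pablo in UTC: 11:30-16:30 (subtract 2h to convert from UTC+2).
Oona in UTC: 11:30-17:30 (add 5h to convert from UTC-5).
Dana in UTC: 08:30-10:00, 11:00-15:30, 16:00-17:30 (subtract 2h to convert from UTC+2).
Jamal ∩ Pablo: 11:30-15:30.
Jamal ∩ Pablo ∩ Oona: 11:30-15:30.
Jamal ∩ Pablo ∩ Oona ∩ Dana: 11:30-15:30.
The first common window of at least 60 minutes is 11:30-15:30, so the earliest start is 11:30.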